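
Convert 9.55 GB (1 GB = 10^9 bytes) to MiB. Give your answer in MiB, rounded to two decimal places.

9.55 GB × 1,000,000,000 bytes/GB = 9,550,000,000 bytes
1 MiB = 1,048,576 bytes
9,550,000,000 / 1,048,576 = 9,107.59 MiB

9,107.59 MiB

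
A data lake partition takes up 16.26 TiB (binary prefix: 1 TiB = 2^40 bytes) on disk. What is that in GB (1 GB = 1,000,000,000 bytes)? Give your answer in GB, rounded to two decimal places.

17,878.06 GB

16.26 TiB = 16.26 × 2^40 bytes = 17,878,059,067,637.76 bytes
1 GB = 10^9 bytes = 1,000,000,000 bytes
17,878,059,067,637.76 / 1,000,000,000 = 17,878.06 GB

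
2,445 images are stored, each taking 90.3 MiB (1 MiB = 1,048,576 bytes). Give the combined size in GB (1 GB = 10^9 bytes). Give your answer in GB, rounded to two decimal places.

Total = 2,445 × 90.3 MiB = 220783.5 MiB
= 220783.5 × 1,048,576 bytes = 231,508,279,296 bytes
1 GB = 1,000,000,000 bytes
231,508,279,296 / 1,000,000,000 = 231.51 GB

231.51 GB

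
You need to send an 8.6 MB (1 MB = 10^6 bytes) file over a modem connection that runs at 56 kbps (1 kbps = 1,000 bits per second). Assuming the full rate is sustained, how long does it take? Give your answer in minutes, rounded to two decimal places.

8.6 MB = 8,600,000 bytes = 68,800,000 bits
56 kbps = 56,000 bits/s
time = 68,800,000 / 56,000 = 1,228.571 s
1,228.571 s / 60 = 20.48 minutes

20.48 minutes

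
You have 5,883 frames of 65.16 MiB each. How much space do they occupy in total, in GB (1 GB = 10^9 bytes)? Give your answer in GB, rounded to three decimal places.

Total = 5,883 × 65.16 MiB = 383336.28 MiB
= 383336.28 × 1,048,576 bytes = 401,957,223,137.28 bytes
1 GB = 1,000,000,000 bytes
401,957,223,137.28 / 1,000,000,000 = 401.957 GB

401.957 GB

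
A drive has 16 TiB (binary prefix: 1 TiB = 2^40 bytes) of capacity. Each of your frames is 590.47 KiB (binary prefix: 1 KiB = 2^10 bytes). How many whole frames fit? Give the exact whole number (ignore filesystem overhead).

Capacity: 16 TiB = 17,592,186,044,416 bytes
Per item: 590.47 KiB = 604,641.28 bytes
⌊17,592,186,044,416 / 604,641.28⌋ = 29,095,244

29,095,244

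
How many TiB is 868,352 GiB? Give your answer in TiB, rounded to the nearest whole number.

868,352 GiB × 1,073,741,824 bytes/GiB = 932,385,860,354,048 bytes
1 TiB = 2^40 bytes = 1,099,511,627,776 bytes
932,385,860,354,048 / 1,099,511,627,776 = 848 TiB

848 TiB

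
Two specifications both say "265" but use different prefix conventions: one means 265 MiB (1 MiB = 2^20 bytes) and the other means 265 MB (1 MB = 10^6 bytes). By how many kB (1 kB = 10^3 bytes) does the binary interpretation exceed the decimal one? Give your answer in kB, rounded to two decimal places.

265 MiB = 265 × 1,048,576 = 277,872,640 bytes
265 MB = 265 × 1,000,000 = 265,000,000 bytes
difference = 12,872,640 bytes
12,872,640 / 1,000 = 12,872.64 kB

12,872.64 kB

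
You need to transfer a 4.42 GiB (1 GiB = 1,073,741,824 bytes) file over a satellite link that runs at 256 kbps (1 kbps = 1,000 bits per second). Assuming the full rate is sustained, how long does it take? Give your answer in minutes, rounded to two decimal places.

2,471.84 minutes

4.42 GiB = 4,745,938,862.08 bytes = 37,967,510,896.64 bits
256 kbps = 256,000 bits/s
time = 37,967,510,896.64 / 256,000 = 148,310.589 s
148,310.589 s / 60 = 2,471.84 minutes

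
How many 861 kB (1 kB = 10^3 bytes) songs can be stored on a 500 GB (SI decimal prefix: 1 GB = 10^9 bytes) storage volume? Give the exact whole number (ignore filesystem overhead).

580,720

Capacity: 500 GB = 500,000,000,000 bytes
Per item: 861 kB = 861,000 bytes
⌊500,000,000,000 / 861,000⌋ = 580,720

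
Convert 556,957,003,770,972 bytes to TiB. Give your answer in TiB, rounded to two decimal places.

506.55 TiB

556,957,003,770,972 bytes given.
1 TiB = 2^40 bytes = 1,099,511,627,776 bytes
556,957,003,770,972 / 1,099,511,627,776 = 506.55 TiB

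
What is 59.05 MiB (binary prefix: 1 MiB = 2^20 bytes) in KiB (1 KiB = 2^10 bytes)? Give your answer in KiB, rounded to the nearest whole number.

59.05 MiB × 1,048,576 bytes/MiB = 61,918,412.8 bytes
1 KiB = 2^10 bytes = 1,024 bytes
61,918,412.8 / 1,024 = 60,467 KiB

60,467 KiB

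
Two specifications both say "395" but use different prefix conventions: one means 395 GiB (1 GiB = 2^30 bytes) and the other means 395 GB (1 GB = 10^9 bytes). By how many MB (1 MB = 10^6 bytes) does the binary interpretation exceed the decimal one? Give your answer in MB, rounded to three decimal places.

29,128.020 MB

395 GiB = 395 × 1,073,741,824 = 424,128,020,480 bytes
395 GB = 395 × 1,000,000,000 = 395,000,000,000 bytes
difference = 29,128,020,480 bytes
29,128,020,480 / 1,000,000 = 29,128.020 MB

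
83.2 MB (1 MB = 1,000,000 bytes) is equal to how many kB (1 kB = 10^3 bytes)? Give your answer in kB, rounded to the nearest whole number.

83,200 kB

83.2 MB = 83.2 × 10^6 bytes = 83,200,000 bytes
1 kB = 1,000 bytes
83,200,000 / 1,000 = 83,200 kB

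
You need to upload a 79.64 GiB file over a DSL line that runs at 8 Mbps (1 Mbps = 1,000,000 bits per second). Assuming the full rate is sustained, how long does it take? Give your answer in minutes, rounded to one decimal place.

79.64 GiB = 85,512,798,863.36 bytes = 684,102,390,906.88 bits
8 Mbps = 8,000,000 bits/s
time = 684,102,390,906.88 / 8,000,000 = 85,512.80 s
85,512.80 s / 60 = 1,425.2 minutes

1,425.2 minutes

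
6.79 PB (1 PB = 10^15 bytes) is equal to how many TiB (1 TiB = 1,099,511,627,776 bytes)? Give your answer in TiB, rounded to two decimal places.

6,175.47 TiB

6.79 PB = 6.79 × 10^15 bytes = 6,790,000,000,000,000 bytes
1 TiB = 1,099,511,627,776 bytes
6,790,000,000,000,000 / 1,099,511,627,776 = 6,175.47 TiB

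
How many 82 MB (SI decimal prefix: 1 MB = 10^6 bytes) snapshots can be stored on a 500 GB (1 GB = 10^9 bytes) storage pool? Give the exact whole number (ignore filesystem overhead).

Capacity: 500 GB = 500,000,000,000 bytes
Per item: 82 MB = 82,000,000 bytes
⌊500,000,000,000 / 82,000,000⌋ = 6,097

6,097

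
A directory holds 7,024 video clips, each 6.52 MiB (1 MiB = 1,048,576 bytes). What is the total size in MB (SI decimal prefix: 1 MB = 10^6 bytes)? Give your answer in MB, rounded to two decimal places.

48,021.09 MB

Total = 7,024 × 6.52 MiB = 45796.48 MiB
= 45796.48 × 1,048,576 bytes = 48,021,089,812.48 bytes
1 MB = 1,000,000 bytes
48,021,089,812.48 / 1,000,000 = 48,021.09 MB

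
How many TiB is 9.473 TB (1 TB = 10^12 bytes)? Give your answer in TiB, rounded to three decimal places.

9.473 TB = 9.473 × 10^12 bytes = 9,473,000,000,000 bytes
1 TiB = 2^40 bytes = 1,099,511,627,776 bytes
9,473,000,000,000 / 1,099,511,627,776 = 8.616 TiB

8.616 TiB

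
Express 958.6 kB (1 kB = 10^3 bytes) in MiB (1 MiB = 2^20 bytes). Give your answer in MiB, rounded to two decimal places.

0.91 MiB

958.6 kB × 1,000 bytes/kB = 958,600 bytes
1 MiB = 2^20 bytes = 1,048,576 bytes
958,600 / 1,048,576 = 0.91 MiB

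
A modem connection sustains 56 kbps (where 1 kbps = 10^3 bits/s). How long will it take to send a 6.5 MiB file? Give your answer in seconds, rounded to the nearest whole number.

974 seconds

6.5 MiB = 6,815,744 bytes = 54,525,952 bits
56 kbps = 56,000 bits/s
time = 54,525,952 / 56,000 = 974 s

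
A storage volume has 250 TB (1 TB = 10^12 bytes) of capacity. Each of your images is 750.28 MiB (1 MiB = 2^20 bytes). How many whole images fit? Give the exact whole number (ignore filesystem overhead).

Capacity: 250 TB = 250,000,000,000,000 bytes
Per item: 750.28 MiB = 786,725,601.28 bytes
⌊250,000,000,000,000 / 786,725,601.28⌋ = 317,772

317,772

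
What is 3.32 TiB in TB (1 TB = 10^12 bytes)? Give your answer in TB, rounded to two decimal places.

3.32 TiB × 1,099,511,627,776 bytes/TiB = 3,650,378,604,216.32 bytes
1 TB = 10^12 bytes = 1,000,000,000,000 bytes
3,650,378,604,216.32 / 1,000,000,000,000 = 3.65 TB

3.65 TB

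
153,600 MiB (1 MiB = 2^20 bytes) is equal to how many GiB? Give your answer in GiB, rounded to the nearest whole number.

153,600 MiB = 153,600 × 2^20 bytes = 161,061,273,600 bytes
1 GiB = 1,073,741,824 bytes
161,061,273,600 / 1,073,741,824 = 150 GiB

150 GiB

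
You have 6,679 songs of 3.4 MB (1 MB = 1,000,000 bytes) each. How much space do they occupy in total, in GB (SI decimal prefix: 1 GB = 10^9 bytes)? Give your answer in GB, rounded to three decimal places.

Total = 6,679 × 3.4 MB = 22708.6 MB
= 22708.6 × 1,000,000 bytes = 22,708,600,000 bytes
1 GB = 1,000,000,000 bytes
22,708,600,000 / 1,000,000,000 = 22.709 GB

22.709 GB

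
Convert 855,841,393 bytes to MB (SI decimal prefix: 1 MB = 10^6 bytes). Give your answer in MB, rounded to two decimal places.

855,841,393 bytes given.
1 MB = 1,000,000 bytes
855,841,393 / 1,000,000 = 855.84 MB

855.84 MB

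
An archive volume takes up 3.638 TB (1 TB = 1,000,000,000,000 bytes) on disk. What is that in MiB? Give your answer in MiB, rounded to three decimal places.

3,469,467.163 MiB

3.638 TB = 3.638 × 10^12 bytes = 3,638,000,000,000 bytes
1 MiB = 2^20 bytes = 1,048,576 bytes
3,638,000,000,000 / 1,048,576 = 3,469,467.163 MiB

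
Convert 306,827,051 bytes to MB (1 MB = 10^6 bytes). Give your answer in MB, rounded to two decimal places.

306,827,051 bytes given.
1 MB = 10^6 bytes = 1,000,000 bytes
306,827,051 / 1,000,000 = 306.83 MB

306.83 MB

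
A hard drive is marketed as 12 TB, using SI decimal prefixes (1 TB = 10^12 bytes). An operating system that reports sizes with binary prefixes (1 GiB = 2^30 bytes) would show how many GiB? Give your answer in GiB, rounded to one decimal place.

12 TB × 1,000,000,000,000 bytes/TB = 12,000,000,000,000 bytes
1 GiB = 1,073,741,824 bytes
12,000,000,000,000 / 1,073,741,824 = 11,175.9 GiB

11,175.9 GiB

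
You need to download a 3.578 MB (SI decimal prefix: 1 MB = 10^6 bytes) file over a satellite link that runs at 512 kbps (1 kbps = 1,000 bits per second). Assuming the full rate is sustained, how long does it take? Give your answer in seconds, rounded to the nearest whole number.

56 seconds

3.578 MB = 3,578,000 bytes = 28,624,000 bits
512 kbps = 512,000 bits/s
time = 28,624,000 / 512,000 = 56 s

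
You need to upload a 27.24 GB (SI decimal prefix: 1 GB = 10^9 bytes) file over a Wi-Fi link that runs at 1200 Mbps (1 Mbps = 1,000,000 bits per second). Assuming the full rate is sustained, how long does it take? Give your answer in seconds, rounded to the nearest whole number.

182 seconds

27.24 GB = 27,240,000,000 bytes = 217,920,000,000 bits
1200 Mbps = 1,200,000,000 bits/s
time = 217,920,000,000 / 1,200,000,000 = 182 s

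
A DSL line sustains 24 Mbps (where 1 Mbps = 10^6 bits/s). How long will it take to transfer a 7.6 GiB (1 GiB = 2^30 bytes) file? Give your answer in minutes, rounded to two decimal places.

7.6 GiB = 8,160,437,862.4 bytes = 65,283,502,899.2 bits
24 Mbps = 24,000,000 bits/s
time = 65,283,502,899.2 / 24,000,000 = 2,720.146 s
2,720.146 s / 60 = 45.34 minutes

45.34 minutes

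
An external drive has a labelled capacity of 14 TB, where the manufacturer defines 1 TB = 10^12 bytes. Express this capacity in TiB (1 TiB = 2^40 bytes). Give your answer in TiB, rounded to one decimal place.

12.7 TiB

14 TB = 14 × 10^12 bytes = 14,000,000,000,000 bytes
1 TiB = 1,099,511,627,776 bytes
14,000,000,000,000 / 1,099,511,627,776 = 12.7 TiB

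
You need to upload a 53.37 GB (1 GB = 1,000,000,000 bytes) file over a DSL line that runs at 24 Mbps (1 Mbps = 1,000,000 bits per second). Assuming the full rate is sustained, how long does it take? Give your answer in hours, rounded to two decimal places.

4.94 hours

53.37 GB = 53,370,000,000 bytes = 426,960,000,000 bits
24 Mbps = 24,000,000 bits/s
time = 426,960,000,000 / 24,000,000 = 17,790.0000 s
17,790.0000 s / 3600 = 4.94 hours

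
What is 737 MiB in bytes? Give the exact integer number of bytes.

737 × 1,048,576 = 772,800,512 bytes

772,800,512 bytes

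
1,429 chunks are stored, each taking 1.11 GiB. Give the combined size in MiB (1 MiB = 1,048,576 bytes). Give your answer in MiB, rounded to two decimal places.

1,624,258.56 MiB

Total = 1,429 × 1.11 GiB = 1586.19 GiB
= 1586.19 × 1,073,741,824 bytes = 1,703,158,543,810.56 bytes
1 MiB = 1,048,576 bytes
1,703,158,543,810.56 / 1,048,576 = 1,624,258.56 MiB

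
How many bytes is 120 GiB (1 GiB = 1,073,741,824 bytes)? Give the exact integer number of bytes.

128,849,018,880 bytes

120 × 1,073,741,824 = 128,849,018,880 bytes  (1 GiB = 2^30 bytes)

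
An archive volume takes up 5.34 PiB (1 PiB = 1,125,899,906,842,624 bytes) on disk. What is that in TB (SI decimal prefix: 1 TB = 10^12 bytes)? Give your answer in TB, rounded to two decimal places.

6,012.31 TB

5.34 PiB × 1,125,899,906,842,624 bytes/PiB = 6,012,305,502,539,612.16 bytes
1 TB = 1,000,000,000,000 bytes
6,012,305,502,539,612.16 / 1,000,000,000,000 = 6,012.31 TB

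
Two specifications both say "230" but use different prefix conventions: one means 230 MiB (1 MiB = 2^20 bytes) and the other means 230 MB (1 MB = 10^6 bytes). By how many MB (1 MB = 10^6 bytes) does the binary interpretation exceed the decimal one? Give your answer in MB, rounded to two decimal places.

11.17 MB

230 MiB = 230 × 1,048,576 = 241,172,480 bytes
230 MB = 230 × 1,000,000 = 230,000,000 bytes
difference = 11,172,480 bytes
11,172,480 / 1,000,000 = 11.17 MB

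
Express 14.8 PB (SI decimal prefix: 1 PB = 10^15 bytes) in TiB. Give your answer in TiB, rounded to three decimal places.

14.8 PB × 1,000,000,000,000,000 bytes/PB = 14,800,000,000,000,000 bytes
1 TiB = 2^40 bytes = 1,099,511,627,776 bytes
14,800,000,000,000,000 / 1,099,511,627,776 = 13,460.522 TiB

13,460.522 TiB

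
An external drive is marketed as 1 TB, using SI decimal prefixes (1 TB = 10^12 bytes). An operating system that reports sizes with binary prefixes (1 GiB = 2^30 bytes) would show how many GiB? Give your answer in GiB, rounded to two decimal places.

931.32 GiB

1 TB = 1 × 10^12 bytes = 1,000,000,000,000 bytes
1 GiB = 2^30 bytes = 1,073,741,824 bytes
1,000,000,000,000 / 1,073,741,824 = 931.32 GiB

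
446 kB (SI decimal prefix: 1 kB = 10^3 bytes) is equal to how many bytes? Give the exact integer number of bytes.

446,000 bytes

446 × 1,000 = 446,000 bytes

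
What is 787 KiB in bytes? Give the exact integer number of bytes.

805,888 bytes

787 × 1,024 = 805,888 bytes  (1 KiB = 2^10 bytes)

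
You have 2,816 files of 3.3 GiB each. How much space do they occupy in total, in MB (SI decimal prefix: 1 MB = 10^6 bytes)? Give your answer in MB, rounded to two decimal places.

Total = 2,816 × 3.3 GiB = 9292.8 GiB
= 9292.8 × 1,073,741,824 bytes = 9,978,068,022,067.2 bytes
1 MB = 1,000,000 bytes
9,978,068,022,067.2 / 1,000,000 = 9,978,068.02 MB

9,978,068.02 MB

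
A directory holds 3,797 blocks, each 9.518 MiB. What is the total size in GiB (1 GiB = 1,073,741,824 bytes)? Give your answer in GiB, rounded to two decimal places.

Total = 3,797 × 9.518 MiB = 36139.846 MiB
= 36139.846 × 1,048,576 bytes = 37,895,375,159.296 bytes
1 GiB = 1,073,741,824 bytes
37,895,375,159.296 / 1,073,741,824 = 35.29 GiB

35.29 GiB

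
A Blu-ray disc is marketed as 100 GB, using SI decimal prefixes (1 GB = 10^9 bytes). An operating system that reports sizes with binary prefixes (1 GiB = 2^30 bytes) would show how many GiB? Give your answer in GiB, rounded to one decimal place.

93.1 GiB

100 GB = 100 × 10^9 bytes = 100,000,000,000 bytes
1 GiB = 2^30 bytes = 1,073,741,824 bytes
100,000,000,000 / 1,073,741,824 = 93.1 GiB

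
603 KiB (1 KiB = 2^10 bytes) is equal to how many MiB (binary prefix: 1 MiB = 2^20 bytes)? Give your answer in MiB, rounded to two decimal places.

603 KiB = 603 × 2^10 bytes = 617,472 bytes
1 MiB = 1,048,576 bytes
617,472 / 1,048,576 = 0.59 MiB

0.59 MiB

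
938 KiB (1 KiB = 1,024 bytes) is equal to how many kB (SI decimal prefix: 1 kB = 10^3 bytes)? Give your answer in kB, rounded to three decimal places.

938 KiB × 1,024 bytes/KiB = 960,512 bytes
1 kB = 1,000 bytes
960,512 / 1,000 = 960.512 kB

960.512 kB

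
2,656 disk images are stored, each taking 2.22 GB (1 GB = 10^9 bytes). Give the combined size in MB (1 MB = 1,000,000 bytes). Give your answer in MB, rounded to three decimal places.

5,896,320.000 MB

Total = 2,656 × 2.22 GB = 5896.32 GB
= 5896.32 × 1,000,000,000 bytes = 5,896,320,000,000 bytes
1 MB = 1,000,000 bytes
5,896,320,000,000 / 1,000,000 = 5,896,320.000 MB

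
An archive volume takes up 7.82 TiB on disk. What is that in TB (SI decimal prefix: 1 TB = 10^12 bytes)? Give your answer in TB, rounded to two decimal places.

7.82 TiB = 7.82 × 2^40 bytes = 8,598,180,929,208.32 bytes
1 TB = 10^12 bytes = 1,000,000,000,000 bytes
8,598,180,929,208.32 / 1,000,000,000,000 = 8.60 TB

8.60 TB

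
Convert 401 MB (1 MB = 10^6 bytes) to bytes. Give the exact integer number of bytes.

401,000,000 bytes

401 × 1,000,000 = 401,000,000 bytes  (1 MB = 10^6 bytes)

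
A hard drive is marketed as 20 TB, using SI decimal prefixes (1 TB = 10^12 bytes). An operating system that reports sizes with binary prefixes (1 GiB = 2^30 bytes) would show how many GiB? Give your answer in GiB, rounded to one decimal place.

20 TB × 1,000,000,000,000 bytes/TB = 20,000,000,000,000 bytes
1 GiB = 1,073,741,824 bytes
20,000,000,000,000 / 1,073,741,824 = 18,626.5 GiB

18,626.5 GiB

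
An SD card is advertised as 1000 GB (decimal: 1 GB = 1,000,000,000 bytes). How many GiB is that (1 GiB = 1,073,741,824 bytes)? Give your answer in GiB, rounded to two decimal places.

931.32 GiB

1000 GB × 1,000,000,000 bytes/GB = 1,000,000,000,000 bytes
1 GiB = 1,073,741,824 bytes
1,000,000,000,000 / 1,073,741,824 = 931.32 GiB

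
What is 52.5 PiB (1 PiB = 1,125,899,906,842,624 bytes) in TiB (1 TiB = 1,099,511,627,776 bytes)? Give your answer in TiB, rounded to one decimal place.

53,760.0 TiB

52.5 PiB × 1,125,899,906,842,624 bytes/PiB = 59,109,745,109,237,760 bytes
1 TiB = 2^40 bytes = 1,099,511,627,776 bytes
59,109,745,109,237,760 / 1,099,511,627,776 = 53,760.0 TiB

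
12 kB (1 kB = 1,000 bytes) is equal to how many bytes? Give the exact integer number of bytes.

12,000 bytes

12 × 1,000 = 12,000 bytes  (1 kB = 10^3 bytes)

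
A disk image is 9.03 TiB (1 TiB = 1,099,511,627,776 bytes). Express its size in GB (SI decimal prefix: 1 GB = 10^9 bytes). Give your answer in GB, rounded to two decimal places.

9.03 TiB × 1,099,511,627,776 bytes/TiB = 9,928,589,998,817.28 bytes
1 GB = 1,000,000,000 bytes
9,928,589,998,817.28 / 1,000,000,000 = 9,928.59 GB

9,928.59 GB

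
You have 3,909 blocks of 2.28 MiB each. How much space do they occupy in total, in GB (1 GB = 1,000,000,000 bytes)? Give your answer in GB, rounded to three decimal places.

9.345 GB

Total = 3,909 × 2.28 MiB = 8912.52 MiB
= 8912.52 × 1,048,576 bytes = 9,345,454,571.52 bytes
1 GB = 1,000,000,000 bytes
9,345,454,571.52 / 1,000,000,000 = 9.345 GB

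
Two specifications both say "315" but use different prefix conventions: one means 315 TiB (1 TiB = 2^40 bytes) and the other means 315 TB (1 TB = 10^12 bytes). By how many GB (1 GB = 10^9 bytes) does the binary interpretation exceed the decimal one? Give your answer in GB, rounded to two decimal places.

31,346.16 GB

315 TiB = 315 × 1,099,511,627,776 = 346,346,162,749,440 bytes
315 TB = 315 × 1,000,000,000,000 = 315,000,000,000,000 bytes
difference = 31,346,162,749,440 bytes
31,346,162,749,440 / 1,000,000,000 = 31,346.16 GB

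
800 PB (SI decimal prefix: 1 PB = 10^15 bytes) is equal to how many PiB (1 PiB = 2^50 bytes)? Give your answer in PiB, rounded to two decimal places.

800 PB × 1,000,000,000,000,000 bytes/PB = 800,000,000,000,000,000 bytes
1 PiB = 2^50 bytes = 1,125,899,906,842,624 bytes
800,000,000,000,000,000 / 1,125,899,906,842,624 = 710.54 PiB

710.54 PiB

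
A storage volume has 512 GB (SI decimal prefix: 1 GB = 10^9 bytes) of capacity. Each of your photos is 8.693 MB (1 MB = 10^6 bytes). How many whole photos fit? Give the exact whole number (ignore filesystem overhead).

Capacity: 512 GB = 512,000,000,000 bytes
Per item: 8.693 MB = 8,693,000 bytes
⌊512,000,000,000 / 8,693,000⌋ = 58,897

58,897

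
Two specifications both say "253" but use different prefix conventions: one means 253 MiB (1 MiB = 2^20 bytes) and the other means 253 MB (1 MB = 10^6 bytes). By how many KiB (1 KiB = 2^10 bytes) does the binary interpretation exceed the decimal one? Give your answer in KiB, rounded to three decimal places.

253 MiB = 253 × 1,048,576 = 265,289,728 bytes
253 MB = 253 × 1,000,000 = 253,000,000 bytes
difference = 12,289,728 bytes
12,289,728 / 1,024 = 12,001.688 KiB

12,001.688 KiB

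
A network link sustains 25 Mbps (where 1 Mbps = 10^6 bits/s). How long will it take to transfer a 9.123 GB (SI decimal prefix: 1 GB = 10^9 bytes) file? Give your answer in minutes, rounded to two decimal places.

9.123 GB = 9,123,000,000 bytes = 72,984,000,000 bits
25 Mbps = 25,000,000 bits/s
time = 72,984,000,000 / 25,000,000 = 2,919.360 s
2,919.360 s / 60 = 48.66 minutes

48.66 minutes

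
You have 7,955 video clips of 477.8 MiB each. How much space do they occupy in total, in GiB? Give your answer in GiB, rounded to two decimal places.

3,711.82 GiB

Total = 7,955 × 477.8 MiB = 3,800,899 MiB
= 3,800,899 × 1,048,576 bytes = 3,985,531,469,824 bytes
1 GiB = 1,073,741,824 bytes
3,985,531,469,824 / 1,073,741,824 = 3,711.82 GiB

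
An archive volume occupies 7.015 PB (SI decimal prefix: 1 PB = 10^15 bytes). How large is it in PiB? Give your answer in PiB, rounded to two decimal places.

6.23 PiB

7.015 PB × 1,000,000,000,000,000 bytes/PB = 7,015,000,000,000,000 bytes
1 PiB = 2^50 bytes = 1,125,899,906,842,624 bytes
7,015,000,000,000,000 / 1,125,899,906,842,624 = 6.23 PiB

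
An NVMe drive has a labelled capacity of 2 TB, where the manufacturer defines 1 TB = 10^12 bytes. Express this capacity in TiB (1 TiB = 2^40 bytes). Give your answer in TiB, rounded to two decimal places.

2 TB × 1,000,000,000,000 bytes/TB = 2,000,000,000,000 bytes
1 TiB = 1,099,511,627,776 bytes
2,000,000,000,000 / 1,099,511,627,776 = 1.82 TiB

1.82 TiB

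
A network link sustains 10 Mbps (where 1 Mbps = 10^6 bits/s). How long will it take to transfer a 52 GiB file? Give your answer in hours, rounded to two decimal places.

52 GiB = 55,834,574,848 bytes = 446,676,598,784 bits
10 Mbps = 10,000,000 bits/s
time = 446,676,598,784 / 10,000,000 = 44,667.6599 s
44,667.6599 s / 3600 = 12.41 hours

12.41 hours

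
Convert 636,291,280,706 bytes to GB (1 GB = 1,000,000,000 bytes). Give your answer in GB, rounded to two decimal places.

636.29 GB

636,291,280,706 bytes given.
1 GB = 10^9 bytes = 1,000,000,000 bytes
636,291,280,706 / 1,000,000,000 = 636.29 GB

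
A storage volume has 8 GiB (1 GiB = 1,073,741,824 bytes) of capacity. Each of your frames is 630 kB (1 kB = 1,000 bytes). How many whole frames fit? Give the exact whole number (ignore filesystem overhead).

Capacity: 8 GiB = 8,589,934,592 bytes
Per item: 630 kB = 630,000 bytes
⌊8,589,934,592 / 630,000⌋ = 13,634

13,634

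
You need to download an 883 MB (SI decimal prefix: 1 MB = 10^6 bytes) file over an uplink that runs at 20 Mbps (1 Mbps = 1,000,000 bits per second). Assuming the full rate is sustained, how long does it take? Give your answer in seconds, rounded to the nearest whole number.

883 MB = 883,000,000 bytes = 7,064,000,000 bits
20 Mbps = 20,000,000 bits/s
time = 7,064,000,000 / 20,000,000 = 353 s

353 seconds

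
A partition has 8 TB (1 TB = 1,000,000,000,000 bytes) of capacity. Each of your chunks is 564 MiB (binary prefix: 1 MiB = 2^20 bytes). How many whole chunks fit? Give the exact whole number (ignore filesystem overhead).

13,527

Capacity: 8 TB = 8,000,000,000,000 bytes
Per item: 564 MiB = 591,396,864 bytes
⌊8,000,000,000,000 / 591,396,864⌋ = 13,527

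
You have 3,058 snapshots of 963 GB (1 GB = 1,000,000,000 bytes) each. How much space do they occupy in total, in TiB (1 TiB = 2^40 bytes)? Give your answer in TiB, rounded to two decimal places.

Total = 3,058 × 963 GB = 2,944,854 GB
= 2,944,854 × 1,000,000,000 bytes = 2,944,854,000,000,000 bytes
1 TiB = 1,099,511,627,776 bytes
2,944,854,000,000,000 / 1,099,511,627,776 = 2,678.33 TiB

2,678.33 TiB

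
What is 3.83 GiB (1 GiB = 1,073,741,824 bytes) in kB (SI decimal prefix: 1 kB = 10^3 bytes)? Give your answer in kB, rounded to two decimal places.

3.83 GiB × 1,073,741,824 bytes/GiB = 4,112,431,185.92 bytes
1 kB = 1,000 bytes
4,112,431,185.92 / 1,000 = 4,112,431.19 kB

4,112,431.19 kB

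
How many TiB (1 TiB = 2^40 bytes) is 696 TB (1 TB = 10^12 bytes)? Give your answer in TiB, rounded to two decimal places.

633.01 TiB

696 TB × 1,000,000,000,000 bytes/TB = 696,000,000,000,000 bytes
1 TiB = 2^40 bytes = 1,099,511,627,776 bytes
696,000,000,000,000 / 1,099,511,627,776 = 633.01 TiB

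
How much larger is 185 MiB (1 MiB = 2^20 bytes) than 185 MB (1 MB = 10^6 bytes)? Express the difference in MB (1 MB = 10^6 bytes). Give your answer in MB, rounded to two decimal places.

185 MiB = 185 × 1,048,576 = 193,986,560 bytes
185 MB = 185 × 1,000,000 = 185,000,000 bytes
difference = 8,986,560 bytes
8,986,560 / 1,000,000 = 8.99 MB

8.99 MB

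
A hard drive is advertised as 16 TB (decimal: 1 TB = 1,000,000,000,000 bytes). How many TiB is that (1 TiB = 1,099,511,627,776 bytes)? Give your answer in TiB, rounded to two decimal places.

16 TB = 16 × 10^12 bytes = 16,000,000,000,000 bytes
1 TiB = 1,099,511,627,776 bytes
16,000,000,000,000 / 1,099,511,627,776 = 14.55 TiB

14.55 TiB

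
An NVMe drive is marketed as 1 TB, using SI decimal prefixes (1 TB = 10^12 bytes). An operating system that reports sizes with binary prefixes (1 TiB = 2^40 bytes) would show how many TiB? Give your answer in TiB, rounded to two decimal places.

0.91 TiB

1 TB × 1,000,000,000,000 bytes/TB = 1,000,000,000,000 bytes
1 TiB = 1,099,511,627,776 bytes
1,000,000,000,000 / 1,099,511,627,776 = 0.91 TiB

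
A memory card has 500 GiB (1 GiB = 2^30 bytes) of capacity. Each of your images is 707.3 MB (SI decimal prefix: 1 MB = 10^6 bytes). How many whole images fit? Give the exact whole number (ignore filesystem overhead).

Capacity: 500 GiB = 536,870,912,000 bytes
Per item: 707.3 MB = 707,300,000 bytes
⌊536,870,912,000 / 707,300,000⌋ = 759

759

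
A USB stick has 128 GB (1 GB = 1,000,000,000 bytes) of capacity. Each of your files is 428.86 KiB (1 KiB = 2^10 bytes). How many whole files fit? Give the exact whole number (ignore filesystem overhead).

Capacity: 128 GB = 128,000,000,000 bytes
Per item: 428.86 KiB = 439,152.64 bytes
⌊128,000,000,000 / 439,152.64⌋ = 291,470

291,470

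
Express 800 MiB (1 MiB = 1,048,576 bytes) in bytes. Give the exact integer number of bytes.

800 × 1,048,576 = 838,860,800 bytes  (1 MiB = 2^20 bytes)

838,860,800 bytes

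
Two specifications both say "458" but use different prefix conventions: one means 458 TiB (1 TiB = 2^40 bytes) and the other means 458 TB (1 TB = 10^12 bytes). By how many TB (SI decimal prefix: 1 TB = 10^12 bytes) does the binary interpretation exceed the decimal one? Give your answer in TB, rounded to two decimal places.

458 TiB = 458 × 1,099,511,627,776 = 503,576,325,521,408 bytes
458 TB = 458 × 1,000,000,000,000 = 458,000,000,000,000 bytes
difference = 45,576,325,521,408 bytes
45,576,325,521,408 / 1,000,000,000,000 = 45.58 TB

45.58 TB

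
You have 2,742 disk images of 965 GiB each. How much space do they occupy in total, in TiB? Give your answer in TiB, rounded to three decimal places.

2,584.014 TiB

Total = 2,742 × 965 GiB = 2,646,030 GiB
= 2,646,030 × 1,073,741,824 bytes = 2,841,153,078,558,720 bytes
1 TiB = 1,099,511,627,776 bytes
2,841,153,078,558,720 / 1,099,511,627,776 = 2,584.014 TiB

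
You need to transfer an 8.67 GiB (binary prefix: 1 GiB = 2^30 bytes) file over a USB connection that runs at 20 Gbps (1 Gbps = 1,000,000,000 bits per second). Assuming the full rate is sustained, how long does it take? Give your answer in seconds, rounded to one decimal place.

3.7 seconds

8.67 GiB = 9,309,341,614.08 bytes = 74,474,732,912.64 bits
20 Gbps = 20,000,000,000 bits/s
time = 74,474,732,912.64 / 20,000,000,000 = 3.7 s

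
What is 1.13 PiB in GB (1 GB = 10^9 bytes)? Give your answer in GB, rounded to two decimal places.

1,272,266.89 GB

1.13 PiB × 1,125,899,906,842,624 bytes/PiB = 1,272,266,894,732,165.12 bytes
1 GB = 1,000,000,000 bytes
1,272,266,894,732,165.12 / 1,000,000,000 = 1,272,266.89 GB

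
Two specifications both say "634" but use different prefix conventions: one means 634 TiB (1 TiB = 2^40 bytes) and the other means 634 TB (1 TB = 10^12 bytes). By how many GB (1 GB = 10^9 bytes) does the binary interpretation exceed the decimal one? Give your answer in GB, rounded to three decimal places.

634 TiB = 634 × 1,099,511,627,776 = 697,090,372,009,984 bytes
634 TB = 634 × 1,000,000,000,000 = 634,000,000,000,000 bytes
difference = 63,090,372,009,984 bytes
63,090,372,009,984 / 1,000,000,000 = 63,090.372 GB

63,090.372 GB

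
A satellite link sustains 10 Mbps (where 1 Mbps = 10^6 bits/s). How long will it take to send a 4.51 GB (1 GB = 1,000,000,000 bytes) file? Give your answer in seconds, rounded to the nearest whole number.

3,608 seconds

4.51 GB = 4,510,000,000 bytes = 36,080,000,000 bits
10 Mbps = 10,000,000 bits/s
time = 36,080,000,000 / 10,000,000 = 3,608 s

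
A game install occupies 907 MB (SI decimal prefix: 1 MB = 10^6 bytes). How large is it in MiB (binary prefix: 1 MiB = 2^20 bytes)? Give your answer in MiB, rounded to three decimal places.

907 MB = 907 × 10^6 bytes = 907,000,000 bytes
1 MiB = 2^20 bytes = 1,048,576 bytes
907,000,000 / 1,048,576 = 864.983 MiB

864.983 MiB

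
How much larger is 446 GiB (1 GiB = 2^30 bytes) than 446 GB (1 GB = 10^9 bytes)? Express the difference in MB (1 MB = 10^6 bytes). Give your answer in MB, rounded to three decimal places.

446 GiB = 446 × 1,073,741,824 = 478,888,853,504 bytes
446 GB = 446 × 1,000,000,000 = 446,000,000,000 bytes
difference = 32,888,853,504 bytes
32,888,853,504 / 1,000,000 = 32,888.854 MB

32,888.854 MB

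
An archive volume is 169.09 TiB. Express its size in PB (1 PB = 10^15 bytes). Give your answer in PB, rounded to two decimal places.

0.19 PB

169.09 TiB = 169.09 × 2^40 bytes = 185,916,421,140,643.84 bytes
1 PB = 1,000,000,000,000,000 bytes
185,916,421,140,643.84 / 1,000,000,000,000,000 = 0.19 PB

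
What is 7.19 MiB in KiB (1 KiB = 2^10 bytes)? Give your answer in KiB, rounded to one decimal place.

7.19 MiB × 1,048,576 bytes/MiB = 7,539,261.44 bytes
1 KiB = 1,024 bytes
7,539,261.44 / 1,024 = 7,362.6 KiB

7,362.6 KiB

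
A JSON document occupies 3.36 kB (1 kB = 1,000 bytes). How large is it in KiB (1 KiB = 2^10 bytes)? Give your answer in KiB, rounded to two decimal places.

3.28 KiB

3.36 kB = 3.36 × 10^3 bytes = 3,360 bytes
1 KiB = 2^10 bytes = 1,024 bytes
3,360 / 1,024 = 3.28 KiB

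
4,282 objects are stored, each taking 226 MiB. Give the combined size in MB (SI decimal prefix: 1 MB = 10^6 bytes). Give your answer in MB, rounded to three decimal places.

Total = 4,282 × 226 MiB = 967,732 MiB
= 967,732 × 1,048,576 bytes = 1,014,740,549,632 bytes
1 MB = 1,000,000 bytes
1,014,740,549,632 / 1,000,000 = 1,014,740.550 MB

1,014,740.550 MB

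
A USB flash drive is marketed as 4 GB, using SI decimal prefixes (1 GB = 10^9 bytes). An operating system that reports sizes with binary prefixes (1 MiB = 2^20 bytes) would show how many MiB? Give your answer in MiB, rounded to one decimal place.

4 GB = 4 × 10^9 bytes = 4,000,000,000 bytes
1 MiB = 1,048,576 bytes
4,000,000,000 / 1,048,576 = 3,814.7 MiB

3,814.7 MiB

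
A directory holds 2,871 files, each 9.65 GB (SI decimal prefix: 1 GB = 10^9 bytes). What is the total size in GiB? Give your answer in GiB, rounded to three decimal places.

Total = 2,871 × 9.65 GB = 27705.15 GB
= 27705.15 × 1,000,000,000 bytes = 27,705,150,000,000 bytes
1 GiB = 1,073,741,824 bytes
27,705,150,000,000 / 1,073,741,824 = 25,802.432 GiB

25,802.432 GiB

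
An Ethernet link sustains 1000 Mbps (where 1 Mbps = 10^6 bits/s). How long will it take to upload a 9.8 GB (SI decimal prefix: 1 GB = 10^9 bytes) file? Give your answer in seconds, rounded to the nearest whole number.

9.8 GB = 9,800,000,000 bytes = 78,400,000,000 bits
1000 Mbps = 1,000,000,000 bits/s
time = 78,400,000,000 / 1,000,000,000 = 78 s

78 seconds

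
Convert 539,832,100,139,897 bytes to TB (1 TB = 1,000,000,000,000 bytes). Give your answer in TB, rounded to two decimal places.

539,832,100,139,897 bytes given.
1 TB = 10^12 bytes = 1,000,000,000,000 bytes
539,832,100,139,897 / 1,000,000,000,000 = 539.83 TB

539.83 TB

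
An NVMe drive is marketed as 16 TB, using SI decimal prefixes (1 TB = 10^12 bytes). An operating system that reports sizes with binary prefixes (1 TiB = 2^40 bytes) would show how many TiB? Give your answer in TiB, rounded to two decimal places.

16 TB = 16 × 10^12 bytes = 16,000,000,000,000 bytes
1 TiB = 1,099,511,627,776 bytes
16,000,000,000,000 / 1,099,511,627,776 = 14.55 TiB

14.55 TiB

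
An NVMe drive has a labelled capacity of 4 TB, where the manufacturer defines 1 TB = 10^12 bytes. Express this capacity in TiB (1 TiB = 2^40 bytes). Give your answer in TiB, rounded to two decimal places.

4 TB = 4 × 10^12 bytes = 4,000,000,000,000 bytes
1 TiB = 1,099,511,627,776 bytes
4,000,000,000,000 / 1,099,511,627,776 = 3.64 TiB

3.64 TiB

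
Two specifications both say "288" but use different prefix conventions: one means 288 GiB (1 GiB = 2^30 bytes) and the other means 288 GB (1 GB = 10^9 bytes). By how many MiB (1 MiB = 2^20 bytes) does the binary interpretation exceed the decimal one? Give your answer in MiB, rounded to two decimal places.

20,253.80 MiB

288 GiB = 288 × 1,073,741,824 = 309,237,645,312 bytes
288 GB = 288 × 1,000,000,000 = 288,000,000,000 bytes
difference = 21,237,645,312 bytes
21,237,645,312 / 1,048,576 = 20,253.80 MiB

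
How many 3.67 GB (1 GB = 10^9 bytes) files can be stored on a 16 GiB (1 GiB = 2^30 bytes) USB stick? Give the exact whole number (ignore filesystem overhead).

Capacity: 16 GiB = 17,179,869,184 bytes
Per item: 3.67 GB = 3,670,000,000 bytes
⌊17,179,869,184 / 3,670,000,000⌋ = 4

4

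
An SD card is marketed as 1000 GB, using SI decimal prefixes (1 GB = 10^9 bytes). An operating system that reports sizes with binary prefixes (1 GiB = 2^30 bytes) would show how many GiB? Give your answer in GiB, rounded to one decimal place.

931.3 GiB

1000 GB × 1,000,000,000 bytes/GB = 1,000,000,000,000 bytes
1 GiB = 2^30 bytes = 1,073,741,824 bytes
1,000,000,000,000 / 1,073,741,824 = 931.3 GiB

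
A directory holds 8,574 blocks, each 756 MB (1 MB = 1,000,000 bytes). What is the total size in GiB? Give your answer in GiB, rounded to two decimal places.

Total = 8,574 × 756 MB = 6,481,944 MB
= 6,481,944 × 1,000,000 bytes = 6,481,944,000,000 bytes
1 GiB = 1,073,741,824 bytes
6,481,944,000,000 / 1,073,741,824 = 6,036.78 GiB

6,036.78 GiB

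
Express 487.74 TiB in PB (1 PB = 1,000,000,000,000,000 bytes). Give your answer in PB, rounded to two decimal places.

487.74 TiB = 487.74 × 2^40 bytes = 536,275,801,331,466.24 bytes
1 PB = 10^15 bytes = 1,000,000,000,000,000 bytes
536,275,801,331,466.24 / 1,000,000,000,000,000 = 0.54 PB

0.54 PB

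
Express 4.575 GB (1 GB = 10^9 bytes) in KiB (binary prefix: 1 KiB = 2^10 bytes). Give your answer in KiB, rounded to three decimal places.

4,467,773.438 KiB

4.575 GB × 1,000,000,000 bytes/GB = 4,575,000,000 bytes
1 KiB = 1,024 bytes
4,575,000,000 / 1,024 = 4,467,773.438 KiB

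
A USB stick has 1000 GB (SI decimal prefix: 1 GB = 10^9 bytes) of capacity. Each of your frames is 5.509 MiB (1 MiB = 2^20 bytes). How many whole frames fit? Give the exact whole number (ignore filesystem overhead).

173,112

Capacity: 1000 GB = 1,000,000,000,000 bytes
Per item: 5.509 MiB = 5,776,605.184 bytes
⌊1,000,000,000,000 / 5,776,605.184⌋ = 173,112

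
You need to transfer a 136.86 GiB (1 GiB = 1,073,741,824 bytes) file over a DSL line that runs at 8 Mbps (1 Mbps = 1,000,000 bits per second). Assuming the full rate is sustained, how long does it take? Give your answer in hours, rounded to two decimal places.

136.86 GiB = 146,952,306,032.64 bytes = 1,175,618,448,261.12 bits
8 Mbps = 8,000,000 bits/s
time = 1,175,618,448,261.12 / 8,000,000 = 146,952.3060 s
146,952.3060 s / 3600 = 40.82 hours

40.82 hours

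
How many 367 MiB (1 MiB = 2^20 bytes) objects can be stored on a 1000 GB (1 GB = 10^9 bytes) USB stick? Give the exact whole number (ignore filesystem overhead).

Capacity: 1000 GB = 1,000,000,000,000 bytes
Per item: 367 MiB = 384,827,392 bytes
⌊1,000,000,000,000 / 384,827,392⌋ = 2,598

2,598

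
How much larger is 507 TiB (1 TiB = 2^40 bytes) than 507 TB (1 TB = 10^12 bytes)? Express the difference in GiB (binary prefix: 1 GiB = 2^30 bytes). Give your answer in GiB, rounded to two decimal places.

507 TiB = 507 × 1,099,511,627,776 = 557,452,395,282,432 bytes
507 TB = 507 × 1,000,000,000,000 = 507,000,000,000,000 bytes
difference = 50,452,395,282,432 bytes
50,452,395,282,432 / 1,073,741,824 = 46,987.45 GiB

46,987.45 GiB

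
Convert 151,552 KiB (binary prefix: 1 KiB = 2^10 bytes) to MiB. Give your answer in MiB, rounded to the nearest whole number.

151,552 KiB × 1,024 bytes/KiB = 155,189,248 bytes
1 MiB = 2^20 bytes = 1,048,576 bytes
155,189,248 / 1,048,576 = 148 MiB

148 MiB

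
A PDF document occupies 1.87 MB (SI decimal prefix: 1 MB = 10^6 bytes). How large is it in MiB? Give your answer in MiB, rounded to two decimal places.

1.87 MB = 1.87 × 10^6 bytes = 1,870,000 bytes
1 MiB = 2^20 bytes = 1,048,576 bytes
1,870,000 / 1,048,576 = 1.78 MiB

1.78 MiB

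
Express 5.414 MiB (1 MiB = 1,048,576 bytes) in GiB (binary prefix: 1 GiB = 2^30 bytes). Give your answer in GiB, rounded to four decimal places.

0.0053 GiB

5.414 MiB = 5.414 × 2^20 bytes = 5,676,990.464 bytes
1 GiB = 1,073,741,824 bytes
5,676,990.464 / 1,073,741,824 = 0.0053 GiB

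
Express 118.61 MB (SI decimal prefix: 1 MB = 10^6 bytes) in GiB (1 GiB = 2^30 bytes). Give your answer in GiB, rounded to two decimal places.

118.61 MB = 118.61 × 10^6 bytes = 118,610,000 bytes
1 GiB = 1,073,741,824 bytes
118,610,000 / 1,073,741,824 = 0.11 GiB

0.11 GiB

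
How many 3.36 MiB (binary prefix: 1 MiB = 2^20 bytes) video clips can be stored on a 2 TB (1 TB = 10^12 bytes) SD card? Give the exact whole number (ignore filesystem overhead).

567,663

Capacity: 2 TB = 2,000,000,000,000 bytes
Per item: 3.36 MiB = 3,523,215.36 bytes
⌊2,000,000,000,000 / 3,523,215.36⌋ = 567,663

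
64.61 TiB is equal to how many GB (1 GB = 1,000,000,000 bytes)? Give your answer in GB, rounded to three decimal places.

64.61 TiB = 64.61 × 2^40 bytes = 71,039,446,270,607.36 bytes
1 GB = 1,000,000,000 bytes
71,039,446,270,607.36 / 1,000,000,000 = 71,039.446 GB

71,039.446 GB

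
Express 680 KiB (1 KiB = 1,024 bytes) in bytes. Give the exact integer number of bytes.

696,320 bytes

680 × 1,024 = 696,320 bytes  (1 KiB = 2^10 bytes)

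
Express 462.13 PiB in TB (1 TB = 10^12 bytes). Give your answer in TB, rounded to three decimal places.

520,312.124 TB

462.13 PiB = 462.13 × 2^50 bytes = 520,312,123,949,181,829.12 bytes
1 TB = 1,000,000,000,000 bytes
520,312,123,949,181,829.12 / 1,000,000,000,000 = 520,312.124 TB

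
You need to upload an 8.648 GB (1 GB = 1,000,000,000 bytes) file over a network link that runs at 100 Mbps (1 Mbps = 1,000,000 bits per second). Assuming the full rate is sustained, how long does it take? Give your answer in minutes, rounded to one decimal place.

8.648 GB = 8,648,000,000 bytes = 69,184,000,000 bits
100 Mbps = 100,000,000 bits/s
time = 69,184,000,000 / 100,000,000 = 691.84 s
691.84 s / 60 = 11.5 minutes

11.5 minutes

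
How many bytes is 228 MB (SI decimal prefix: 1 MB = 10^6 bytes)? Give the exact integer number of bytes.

228,000,000 bytes

228 × 1,000,000 = 228,000,000 bytes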